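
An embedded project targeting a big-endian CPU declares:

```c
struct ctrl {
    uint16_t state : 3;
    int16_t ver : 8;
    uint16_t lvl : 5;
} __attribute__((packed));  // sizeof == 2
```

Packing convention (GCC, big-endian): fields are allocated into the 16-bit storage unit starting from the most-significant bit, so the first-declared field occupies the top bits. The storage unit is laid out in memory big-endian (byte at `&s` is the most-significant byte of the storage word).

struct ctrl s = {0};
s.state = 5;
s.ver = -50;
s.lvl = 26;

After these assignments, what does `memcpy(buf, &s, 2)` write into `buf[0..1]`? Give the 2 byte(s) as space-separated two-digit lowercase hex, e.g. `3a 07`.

b9 da

state (3b) val=5 bits=0x5 at bit 13: 0xa000
ver (8b) val=-50 bits=0xce at bit 5: 0xb9c0
lvl (5b) val=26 bits=0x1a at bit 0: 0xb9da
word = 0xb9da → big-endian bytes:
  [0]=0xb9  [1]=0xda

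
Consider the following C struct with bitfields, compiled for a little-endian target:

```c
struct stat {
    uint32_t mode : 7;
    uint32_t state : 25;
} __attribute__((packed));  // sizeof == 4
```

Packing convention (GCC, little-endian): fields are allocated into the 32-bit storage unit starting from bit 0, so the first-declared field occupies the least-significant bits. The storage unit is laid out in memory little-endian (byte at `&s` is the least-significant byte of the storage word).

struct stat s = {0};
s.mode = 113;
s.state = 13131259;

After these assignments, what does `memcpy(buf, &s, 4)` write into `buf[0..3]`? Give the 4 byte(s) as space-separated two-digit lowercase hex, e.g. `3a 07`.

f1 fd 2e 64

mode (7b) val=113 bits=0x71 at bit 0: 0x00000071
state (25b) val=13131259 bits=0xc85dfb at bit 7: 0x642efdf1
word = 0x642efdf1 → little-endian bytes:
  [0]=0xf1  [1]=0xfd  [2]=0x2e  [3]=0x64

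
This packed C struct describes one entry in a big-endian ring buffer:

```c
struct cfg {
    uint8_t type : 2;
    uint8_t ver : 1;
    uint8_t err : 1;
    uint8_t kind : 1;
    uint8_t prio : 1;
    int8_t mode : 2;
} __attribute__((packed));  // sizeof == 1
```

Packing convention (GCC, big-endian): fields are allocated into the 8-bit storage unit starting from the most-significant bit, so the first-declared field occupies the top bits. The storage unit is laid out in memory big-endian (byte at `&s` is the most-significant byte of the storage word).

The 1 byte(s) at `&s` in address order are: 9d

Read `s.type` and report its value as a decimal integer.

[0]=0x9d (big-endian) → word 0x9d
type [6+:2] = (word>>6) & 0x3 = 2  ←
ver [5+:1] = (word>>5) & 0x1 = 0
err [4+:1] = (word>>4) & 0x1 = 1
kind [3+:1] = (word>>3) & 0x1 = 1
prio [2+:1] = (word>>2) & 0x1 = 1
mode [0+:2] = (word>>0) & 0x3 = 1

2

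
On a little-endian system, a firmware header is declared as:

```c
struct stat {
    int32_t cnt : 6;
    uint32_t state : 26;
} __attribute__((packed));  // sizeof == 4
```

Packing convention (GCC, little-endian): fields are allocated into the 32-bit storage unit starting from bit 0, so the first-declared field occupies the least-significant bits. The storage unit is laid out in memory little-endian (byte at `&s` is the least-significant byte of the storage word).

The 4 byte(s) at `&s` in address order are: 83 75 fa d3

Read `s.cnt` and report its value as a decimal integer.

[0]=0x83 [1]=0x75 [2]=0xfa [3]=0xd3 (little-endian) → word 0xd3fa7583
cnt [0+:6] = (word>>0) & 0x3f = 3  ←
state [6+:26] = (word>>6) & 0x3ffffff = 55568854
cnt signed 6b, MSB=0: value = 3

3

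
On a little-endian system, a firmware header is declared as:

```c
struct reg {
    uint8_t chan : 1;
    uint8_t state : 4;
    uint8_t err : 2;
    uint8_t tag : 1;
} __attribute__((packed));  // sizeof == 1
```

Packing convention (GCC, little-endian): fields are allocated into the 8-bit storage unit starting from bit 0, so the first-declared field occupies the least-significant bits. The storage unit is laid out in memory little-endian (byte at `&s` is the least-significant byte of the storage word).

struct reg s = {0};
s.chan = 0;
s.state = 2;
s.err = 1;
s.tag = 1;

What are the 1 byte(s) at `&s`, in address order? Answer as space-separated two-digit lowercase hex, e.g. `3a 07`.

[0+:1] chan=0 & 0x1 = 0x0; word=0x00
[1+:4] state=2 & 0xf = 0x2; word=0x04
[5+:2] err=1 & 0x3 = 0x1; word=0x24
[7+:1] tag=1 & 0x1 = 0x1; word=0xa4
word = 0xa4 → little-endian bytes:
  [0]=0xa4

a4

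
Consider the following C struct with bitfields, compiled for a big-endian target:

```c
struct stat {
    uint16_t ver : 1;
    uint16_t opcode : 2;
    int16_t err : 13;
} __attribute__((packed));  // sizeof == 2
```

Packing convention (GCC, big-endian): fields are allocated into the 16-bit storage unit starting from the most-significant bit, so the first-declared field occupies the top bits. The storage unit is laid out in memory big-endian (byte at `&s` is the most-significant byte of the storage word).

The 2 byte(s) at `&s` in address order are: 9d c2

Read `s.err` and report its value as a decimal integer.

-574

[0]=0x9d [1]=0xc2 (big-endian) → word 0x9dc2
ver [15+:1] = (word>>15) & 0x1 = 1
opcode [13+:2] = (word>>13) & 0x3 = 0
err [0+:13] = (word>>0) & 0x1fff = 7618  ←
err signed 13b, MSB=1: 7618 - 8192 = -574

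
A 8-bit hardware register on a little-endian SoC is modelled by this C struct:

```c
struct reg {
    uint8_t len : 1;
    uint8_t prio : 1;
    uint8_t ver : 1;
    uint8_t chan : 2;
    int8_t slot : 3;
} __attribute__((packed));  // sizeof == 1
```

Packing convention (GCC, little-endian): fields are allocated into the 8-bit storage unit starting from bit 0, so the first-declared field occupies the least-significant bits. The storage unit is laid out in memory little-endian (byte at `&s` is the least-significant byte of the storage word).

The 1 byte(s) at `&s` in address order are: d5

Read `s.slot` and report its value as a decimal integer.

-2

[0]=0xd5 (little-endian) → word 0xd5
len [0+:1] = (word>>0) & 0x1 = 1
prio [1+:1] = (word>>1) & 0x1 = 0
ver [2+:1] = (word>>2) & 0x1 = 1
chan [3+:2] = (word>>3) & 0x3 = 2
slot [5+:3] = (word>>5) & 0x7 = 6  ←
slot signed 3b, MSB=1: 6 - 8 = -2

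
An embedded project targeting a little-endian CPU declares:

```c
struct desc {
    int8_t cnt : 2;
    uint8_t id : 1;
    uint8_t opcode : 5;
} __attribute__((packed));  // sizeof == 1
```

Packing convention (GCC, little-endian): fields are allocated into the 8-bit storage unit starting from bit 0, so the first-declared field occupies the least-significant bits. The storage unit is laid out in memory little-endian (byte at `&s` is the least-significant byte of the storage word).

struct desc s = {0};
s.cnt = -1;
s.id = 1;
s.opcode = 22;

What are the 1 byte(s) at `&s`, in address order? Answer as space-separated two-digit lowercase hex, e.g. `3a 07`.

b7

cnt (2b) val=-1 bits=0x3 at bit 0: 0x03
id (1b) val=1 bits=0x1 at bit 2: 0x07
opcode (5b) val=22 bits=0x16 at bit 3: 0xb7
word = 0xb7 → little-endian bytes:
  [0]=0xb7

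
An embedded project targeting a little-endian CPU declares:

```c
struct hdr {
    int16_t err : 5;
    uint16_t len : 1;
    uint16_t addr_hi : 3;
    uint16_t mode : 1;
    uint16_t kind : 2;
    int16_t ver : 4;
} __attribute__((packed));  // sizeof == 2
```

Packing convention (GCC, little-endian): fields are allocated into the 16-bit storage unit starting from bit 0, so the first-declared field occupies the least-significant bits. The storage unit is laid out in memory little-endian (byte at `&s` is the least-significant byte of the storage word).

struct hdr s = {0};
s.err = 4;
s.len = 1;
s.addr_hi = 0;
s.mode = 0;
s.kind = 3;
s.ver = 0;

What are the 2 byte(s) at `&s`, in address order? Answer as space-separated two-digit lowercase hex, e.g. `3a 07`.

err:5 = 4 → 0x4 << 0 → word 0x0004
len:1 = 1 → 0x1 << 5 → word 0x0024
addr_hi:3 = 0 → 0x0 << 6 → word 0x0024
mode:1 = 0 → 0x0 << 9 → word 0x0024
kind:2 = 3 → 0x3 << 10 → word 0x0c24
ver:4 = 0 → 0x0 << 12 → word 0x0c24
word = 0x0c24 → little-endian bytes:
  [0]=0x24  [1]=0x0c

24 0c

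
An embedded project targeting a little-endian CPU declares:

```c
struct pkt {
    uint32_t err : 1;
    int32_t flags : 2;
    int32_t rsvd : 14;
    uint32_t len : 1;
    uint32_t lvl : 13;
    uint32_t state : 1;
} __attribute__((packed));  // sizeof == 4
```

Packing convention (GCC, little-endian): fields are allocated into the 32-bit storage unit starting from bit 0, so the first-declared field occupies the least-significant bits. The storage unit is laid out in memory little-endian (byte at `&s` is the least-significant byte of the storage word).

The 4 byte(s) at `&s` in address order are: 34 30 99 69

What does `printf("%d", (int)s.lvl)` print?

6758

[0]=0x34 [1]=0x30 [2]=0x99 [3]=0x69 (little-endian) → word 0x69993034
err [0+:1] = (word>>0) & 0x1 = 0
flags [1+:2] = (word>>1) & 0x3 = 2
rsvd [3+:14] = (word>>3) & 0x3fff = 9734
len [17+:1] = (word>>17) & 0x1 = 0
lvl [18+:13] = (word>>18) & 0x1fff = 6758  ←
state [31+:1] = (word>>31) & 0x1 = 0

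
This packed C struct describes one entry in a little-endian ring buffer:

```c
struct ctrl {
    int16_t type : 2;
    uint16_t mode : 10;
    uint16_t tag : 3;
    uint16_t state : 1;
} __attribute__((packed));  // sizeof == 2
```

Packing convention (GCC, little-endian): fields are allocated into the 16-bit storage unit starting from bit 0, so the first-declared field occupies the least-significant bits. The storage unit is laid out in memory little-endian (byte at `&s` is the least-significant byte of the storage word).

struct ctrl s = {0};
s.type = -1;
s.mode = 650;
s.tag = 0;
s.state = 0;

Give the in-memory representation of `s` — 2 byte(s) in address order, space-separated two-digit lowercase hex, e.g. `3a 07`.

type:2 = -1 → 0x3 << 0 → word 0x0003
mode:10 = 650 → 0x28a << 2 → word 0x0a2b
tag:3 = 0 → 0x0 << 12 → word 0x0a2b
state:1 = 0 → 0x0 << 15 → word 0x0a2b
word = 0x0a2b → little-endian bytes:
  [0]=0x2b  [1]=0x0a

2b 0a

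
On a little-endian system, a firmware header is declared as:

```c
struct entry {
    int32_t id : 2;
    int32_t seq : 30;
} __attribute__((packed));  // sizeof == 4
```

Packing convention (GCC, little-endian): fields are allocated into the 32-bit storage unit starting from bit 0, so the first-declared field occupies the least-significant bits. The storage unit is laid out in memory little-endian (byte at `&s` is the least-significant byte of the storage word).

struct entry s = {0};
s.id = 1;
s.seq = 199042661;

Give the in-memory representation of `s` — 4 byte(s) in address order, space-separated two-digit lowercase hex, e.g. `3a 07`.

95 99 74 2f

id:2 = 1 → 0x1 << 0 → word 0x00000001
seq:30 = 199042661 → 0xbdd2665 << 2 → word 0x2f749995
word = 0x2f749995 → little-endian bytes:
  [0]=0x95  [1]=0x99  [2]=0x74  [3]=0x2f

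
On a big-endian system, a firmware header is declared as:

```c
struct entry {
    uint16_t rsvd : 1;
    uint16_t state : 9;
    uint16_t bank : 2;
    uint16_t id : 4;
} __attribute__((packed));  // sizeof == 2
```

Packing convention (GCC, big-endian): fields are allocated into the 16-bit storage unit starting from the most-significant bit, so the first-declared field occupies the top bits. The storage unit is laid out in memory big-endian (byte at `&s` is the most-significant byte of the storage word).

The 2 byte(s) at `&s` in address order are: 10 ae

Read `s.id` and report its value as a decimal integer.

14

[0]=0x10 [1]=0xae (big-endian) → word 0x10ae
rsvd [15+:1] = (word>>15) & 0x1 = 0
state [6+:9] = (word>>6) & 0x1ff = 66
bank [4+:2] = (word>>4) & 0x3 = 2
id [0+:4] = (word>>0) & 0xf = 14  ←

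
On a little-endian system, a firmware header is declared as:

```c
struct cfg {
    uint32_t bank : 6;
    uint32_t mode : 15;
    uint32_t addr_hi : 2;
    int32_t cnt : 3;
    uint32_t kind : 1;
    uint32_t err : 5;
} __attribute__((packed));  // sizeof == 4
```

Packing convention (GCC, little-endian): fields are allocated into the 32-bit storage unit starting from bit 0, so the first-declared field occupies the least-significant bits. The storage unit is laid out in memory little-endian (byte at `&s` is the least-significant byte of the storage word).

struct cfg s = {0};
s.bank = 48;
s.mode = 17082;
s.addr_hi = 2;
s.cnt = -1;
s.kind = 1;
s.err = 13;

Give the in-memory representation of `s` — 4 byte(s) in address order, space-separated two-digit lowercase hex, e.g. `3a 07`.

bank:6 = 48 → 0x30 << 0 → word 0x00000030
mode:15 = 17082 → 0x42ba << 6 → word 0x0010aeb0
addr_hi:2 = 2 → 0x2 << 21 → word 0x0050aeb0
cnt:3 = -1 → 0x7 << 23 → word 0x03d0aeb0
kind:1 = 1 → 0x1 << 26 → word 0x07d0aeb0
err:5 = 13 → 0xd << 27 → word 0x6fd0aeb0
word = 0x6fd0aeb0 → little-endian bytes:
  [0]=0xb0  [1]=0xae  [2]=0xd0  [3]=0x6f

b0 ae d0 6f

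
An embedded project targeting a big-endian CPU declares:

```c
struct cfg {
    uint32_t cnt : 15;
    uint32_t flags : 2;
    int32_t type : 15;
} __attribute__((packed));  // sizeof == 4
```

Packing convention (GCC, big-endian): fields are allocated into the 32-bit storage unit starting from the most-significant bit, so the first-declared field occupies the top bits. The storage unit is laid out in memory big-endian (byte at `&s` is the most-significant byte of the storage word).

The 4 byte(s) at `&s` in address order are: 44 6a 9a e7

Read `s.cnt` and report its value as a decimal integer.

8757

[0]=0x44 [1]=0x6a [2]=0x9a [3]=0xe7 (big-endian) → word 0x446a9ae7
cnt:15 @ bit 17 → (0x446a9ae7>>17)&0x7fff = 0x2235  ←
flags:2 @ bit 15 → (0x446a9ae7>>15)&0x3 = 0x1
type:15 @ bit 0 → (0x446a9ae7>>0)&0x7fff = 0x1ae7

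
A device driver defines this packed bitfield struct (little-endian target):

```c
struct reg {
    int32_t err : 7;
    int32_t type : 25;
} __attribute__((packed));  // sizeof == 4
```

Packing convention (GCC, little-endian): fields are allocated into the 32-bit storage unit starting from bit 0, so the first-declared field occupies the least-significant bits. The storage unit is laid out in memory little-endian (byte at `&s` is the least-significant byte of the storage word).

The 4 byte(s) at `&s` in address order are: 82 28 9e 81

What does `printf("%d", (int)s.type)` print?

[0]=0x82 [1]=0x28 [2]=0x9e [3]=0x81 (little-endian) → word 0x819e2882
err [0+:7] = (word>>0) & 0x7f = 2
type [7+:25] = (word>>7) & 0x1ffffff = 16989265  ←
type signed 25b, MSB=1: 16989265 - 33554432 = -16565167

-16565167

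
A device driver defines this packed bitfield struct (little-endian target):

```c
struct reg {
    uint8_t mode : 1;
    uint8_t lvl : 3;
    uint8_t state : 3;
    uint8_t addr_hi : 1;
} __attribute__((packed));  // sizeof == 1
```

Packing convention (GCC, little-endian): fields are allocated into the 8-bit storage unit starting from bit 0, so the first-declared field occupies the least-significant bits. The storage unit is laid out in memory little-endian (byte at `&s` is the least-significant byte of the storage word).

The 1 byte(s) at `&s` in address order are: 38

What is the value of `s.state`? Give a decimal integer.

[0]=0x38 (little-endian) → word 0x38
mode:1 @ bit 0 → (0x38>>0)&0x1 = 0x0
lvl:3 @ bit 1 → (0x38>>1)&0x7 = 0x4
state:3 @ bit 4 → (0x38>>4)&0x7 = 0x3  ←
addr_hi:1 @ bit 7 → (0x38>>7)&0x1 = 0x0

3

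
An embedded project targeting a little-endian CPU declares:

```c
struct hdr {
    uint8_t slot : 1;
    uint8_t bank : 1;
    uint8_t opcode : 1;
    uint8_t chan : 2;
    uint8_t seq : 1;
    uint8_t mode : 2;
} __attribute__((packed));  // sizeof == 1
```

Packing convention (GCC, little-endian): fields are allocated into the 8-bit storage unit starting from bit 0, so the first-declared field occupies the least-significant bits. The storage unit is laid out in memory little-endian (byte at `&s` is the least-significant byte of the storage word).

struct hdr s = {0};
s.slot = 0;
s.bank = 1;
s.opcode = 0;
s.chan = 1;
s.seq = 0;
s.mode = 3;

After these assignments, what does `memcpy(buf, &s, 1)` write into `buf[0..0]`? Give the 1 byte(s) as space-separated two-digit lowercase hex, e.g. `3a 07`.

[0+:1] slot=0 & 0x1 = 0x0; word=0x00
[1+:1] bank=1 & 0x1 = 0x1; word=0x02
[2+:1] opcode=0 & 0x1 = 0x0; word=0x02
[3+:2] chan=1 & 0x3 = 0x1; word=0x0a
[5+:1] seq=0 & 0x1 = 0x0; word=0x0a
[6+:2] mode=3 & 0x3 = 0x3; word=0xca
word = 0xca → little-endian bytes:
  [0]=0xca

ca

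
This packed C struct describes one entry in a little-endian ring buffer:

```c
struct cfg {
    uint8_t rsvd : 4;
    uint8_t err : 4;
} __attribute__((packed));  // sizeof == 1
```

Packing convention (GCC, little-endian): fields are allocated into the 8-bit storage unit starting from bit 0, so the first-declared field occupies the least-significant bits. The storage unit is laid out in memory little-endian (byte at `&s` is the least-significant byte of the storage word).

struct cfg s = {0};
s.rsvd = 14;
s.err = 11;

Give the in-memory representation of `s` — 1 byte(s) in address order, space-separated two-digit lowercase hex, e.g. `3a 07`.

rsvd (4b) val=14 bits=0xe at bit 0: 0x0e
err (4b) val=11 bits=0xb at bit 4: 0xbe
word = 0xbe → little-endian bytes:
  [0]=0xbe

be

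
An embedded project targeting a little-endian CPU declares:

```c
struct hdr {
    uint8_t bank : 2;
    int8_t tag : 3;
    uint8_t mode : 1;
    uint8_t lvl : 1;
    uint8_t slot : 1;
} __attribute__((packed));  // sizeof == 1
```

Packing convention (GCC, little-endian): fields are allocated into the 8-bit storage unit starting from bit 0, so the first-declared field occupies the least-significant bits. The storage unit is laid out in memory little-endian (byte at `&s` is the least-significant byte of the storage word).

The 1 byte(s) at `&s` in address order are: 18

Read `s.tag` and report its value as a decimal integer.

[0]=0x18 (little-endian) → word 0x18
bank:2 @ bit 0 → (0x18>>0)&0x3 = 0x0
tag:3 @ bit 2 → (0x18>>2)&0x7 = 0x6  ←
mode:1 @ bit 5 → (0x18>>5)&0x1 = 0x0
lvl:1 @ bit 6 → (0x18>>6)&0x1 = 0x0
slot:1 @ bit 7 → (0x18>>7)&0x1 = 0x0
tag signed 3b, MSB=1: 6 - 8 = -2

-2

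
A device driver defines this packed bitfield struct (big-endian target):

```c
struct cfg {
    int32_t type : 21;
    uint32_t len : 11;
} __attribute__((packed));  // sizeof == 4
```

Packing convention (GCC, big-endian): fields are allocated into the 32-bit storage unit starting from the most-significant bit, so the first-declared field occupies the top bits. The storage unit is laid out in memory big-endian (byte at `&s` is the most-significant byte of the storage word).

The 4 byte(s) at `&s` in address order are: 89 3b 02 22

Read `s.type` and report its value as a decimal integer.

-972960

[0]=0x89 [1]=0x3b [2]=0x02 [3]=0x22 (big-endian) → word 0x893b0222
type [11+:21] = (word>>11) & 0x1fffff = 1124192  ←
len [0+:11] = (word>>0) & 0x7ff = 546
type signed 21b, MSB=1: 1124192 - 2097152 = -972960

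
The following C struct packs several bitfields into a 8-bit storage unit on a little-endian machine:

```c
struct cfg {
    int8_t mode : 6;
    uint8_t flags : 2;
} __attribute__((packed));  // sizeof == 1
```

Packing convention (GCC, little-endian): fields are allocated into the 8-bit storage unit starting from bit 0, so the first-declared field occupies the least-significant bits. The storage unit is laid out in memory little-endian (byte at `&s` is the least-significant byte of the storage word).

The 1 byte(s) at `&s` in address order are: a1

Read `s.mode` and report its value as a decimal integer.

[0]=0xa1 (little-endian) → word 0xa1
mode [0+:6] = (word>>0) & 0x3f = 33  ←
flags [6+:2] = (word>>6) & 0x3 = 2
mode signed 6b, MSB=1: 33 - 64 = -31

-31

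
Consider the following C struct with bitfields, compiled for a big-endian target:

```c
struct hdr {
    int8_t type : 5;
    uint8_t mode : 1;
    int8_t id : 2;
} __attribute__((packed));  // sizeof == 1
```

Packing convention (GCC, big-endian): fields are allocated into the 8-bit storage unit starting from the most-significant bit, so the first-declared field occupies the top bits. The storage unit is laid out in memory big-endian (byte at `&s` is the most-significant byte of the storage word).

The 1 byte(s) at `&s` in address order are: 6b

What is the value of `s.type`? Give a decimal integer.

[0]=0x6b (big-endian) → word 0x6b
type:5 @ bit 3 → (0x6b>>3)&0x1f = 0xd  ←
mode:1 @ bit 2 → (0x6b>>2)&0x1 = 0x0
id:2 @ bit 0 → (0x6b>>0)&0x3 = 0x3
type signed 5b, MSB=0: value = 13

13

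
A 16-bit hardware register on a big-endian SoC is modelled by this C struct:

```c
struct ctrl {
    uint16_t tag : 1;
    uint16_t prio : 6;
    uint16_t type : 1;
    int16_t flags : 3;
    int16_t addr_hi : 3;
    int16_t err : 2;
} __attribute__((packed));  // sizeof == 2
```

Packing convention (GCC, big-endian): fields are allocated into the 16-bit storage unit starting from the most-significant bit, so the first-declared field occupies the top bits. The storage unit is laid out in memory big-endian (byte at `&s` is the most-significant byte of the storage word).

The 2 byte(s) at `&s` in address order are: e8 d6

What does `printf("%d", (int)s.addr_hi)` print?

-3

[0]=0xe8 [1]=0xd6 (big-endian) → word 0xe8d6
tag:1 @ bit 15 → (0xe8d6>>15)&0x1 = 0x1
prio:6 @ bit 9 → (0xe8d6>>9)&0x3f = 0x34
type:1 @ bit 8 → (0xe8d6>>8)&0x1 = 0x0
flags:3 @ bit 5 → (0xe8d6>>5)&0x7 = 0x6
addr_hi:3 @ bit 2 → (0xe8d6>>2)&0x7 = 0x5  ←
err:2 @ bit 0 → (0xe8d6>>0)&0x3 = 0x2
addr_hi signed 3b, MSB=1: 5 - 8 = -3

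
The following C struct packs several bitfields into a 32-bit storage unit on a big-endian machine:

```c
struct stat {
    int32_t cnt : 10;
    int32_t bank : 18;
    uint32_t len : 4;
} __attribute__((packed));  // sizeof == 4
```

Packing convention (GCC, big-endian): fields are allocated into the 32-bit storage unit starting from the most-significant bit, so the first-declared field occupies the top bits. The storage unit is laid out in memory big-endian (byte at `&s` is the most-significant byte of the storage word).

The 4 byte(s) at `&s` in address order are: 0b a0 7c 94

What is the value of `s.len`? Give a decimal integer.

[0]=0x0b [1]=0xa0 [2]=0x7c [3]=0x94 (big-endian) → word 0x0ba07c94
cnt [22+:10] = (word>>22) & 0x3ff = 46
bank [4+:18] = (word>>4) & 0x3ffff = 133065
len [0+:4] = (word>>0) & 0xf = 4  ←

4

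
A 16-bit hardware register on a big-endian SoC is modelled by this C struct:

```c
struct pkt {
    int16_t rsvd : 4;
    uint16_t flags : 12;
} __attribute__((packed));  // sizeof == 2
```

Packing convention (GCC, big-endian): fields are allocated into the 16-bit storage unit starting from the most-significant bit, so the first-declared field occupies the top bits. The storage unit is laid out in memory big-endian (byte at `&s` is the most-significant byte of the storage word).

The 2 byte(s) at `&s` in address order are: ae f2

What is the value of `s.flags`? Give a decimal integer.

3826

[0]=0xae [1]=0xf2 (big-endian) → word 0xaef2
rsvd [12+:4] = (word>>12) & 0xf = 10
flags [0+:12] = (word>>0) & 0xfff = 3826  ←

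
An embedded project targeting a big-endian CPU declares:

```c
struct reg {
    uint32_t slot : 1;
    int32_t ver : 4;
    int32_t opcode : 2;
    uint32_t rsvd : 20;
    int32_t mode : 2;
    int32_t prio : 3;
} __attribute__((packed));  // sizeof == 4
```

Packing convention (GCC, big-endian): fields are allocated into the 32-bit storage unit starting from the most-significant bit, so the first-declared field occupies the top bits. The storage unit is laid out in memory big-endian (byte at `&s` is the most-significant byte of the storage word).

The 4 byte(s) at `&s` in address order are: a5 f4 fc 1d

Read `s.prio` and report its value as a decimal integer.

[0]=0xa5 [1]=0xf4 [2]=0xfc [3]=0x1d (big-endian) → word 0xa5f4fc1d
slot [31+:1] = (word>>31) & 0x1 = 1
ver [27+:4] = (word>>27) & 0xf = 4
opcode [25+:2] = (word>>25) & 0x3 = 2
rsvd [5+:20] = (word>>5) & 0xfffff = 1026016
mode [3+:2] = (word>>3) & 0x3 = 3
prio [0+:3] = (word>>0) & 0x7 = 5  ←
prio signed 3b, MSB=1: 5 - 8 = -3

-3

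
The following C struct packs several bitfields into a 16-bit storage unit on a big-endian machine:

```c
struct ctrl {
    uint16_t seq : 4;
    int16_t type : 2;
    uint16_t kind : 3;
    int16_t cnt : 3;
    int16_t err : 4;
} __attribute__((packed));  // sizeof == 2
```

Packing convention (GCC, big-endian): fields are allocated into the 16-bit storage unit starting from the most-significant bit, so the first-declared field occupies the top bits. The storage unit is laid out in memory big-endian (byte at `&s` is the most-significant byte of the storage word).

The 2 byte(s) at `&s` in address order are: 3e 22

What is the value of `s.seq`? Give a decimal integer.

3

[0]=0x3e [1]=0x22 (big-endian) → word 0x3e22
seq [12+:4] = (word>>12) & 0xf = 3  ←
type [10+:2] = (word>>10) & 0x3 = 3
kind [7+:3] = (word>>7) & 0x7 = 4
cnt [4+:3] = (word>>4) & 0x7 = 2
err [0+:4] = (word>>0) & 0xf = 2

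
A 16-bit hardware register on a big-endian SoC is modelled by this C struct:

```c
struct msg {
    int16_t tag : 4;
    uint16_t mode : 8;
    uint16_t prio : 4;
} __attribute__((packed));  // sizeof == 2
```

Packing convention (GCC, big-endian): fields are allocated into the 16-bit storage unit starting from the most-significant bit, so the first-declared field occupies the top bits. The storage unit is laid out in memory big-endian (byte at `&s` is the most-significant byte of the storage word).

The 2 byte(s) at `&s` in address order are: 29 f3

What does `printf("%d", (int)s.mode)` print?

[0]=0x29 [1]=0xf3 (big-endian) → word 0x29f3
tag [12+:4] = (word>>12) & 0xf = 2
mode [4+:8] = (word>>4) & 0xff = 159  ←
prio [0+:4] = (word>>0) & 0xf = 3

159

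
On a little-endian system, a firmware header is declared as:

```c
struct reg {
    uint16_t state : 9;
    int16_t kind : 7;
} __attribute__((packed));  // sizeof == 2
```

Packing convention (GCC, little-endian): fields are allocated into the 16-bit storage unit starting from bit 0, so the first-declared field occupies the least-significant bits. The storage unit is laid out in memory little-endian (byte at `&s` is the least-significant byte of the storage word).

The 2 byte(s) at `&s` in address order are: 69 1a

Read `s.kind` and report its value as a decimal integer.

13

[0]=0x69 [1]=0x1a (little-endian) → word 0x1a69
state:9 @ bit 0 → (0x1a69>>0)&0x1ff = 0x69
kind:7 @ bit 9 → (0x1a69>>9)&0x7f = 0xd  ←
kind signed 7b, MSB=0: value = 13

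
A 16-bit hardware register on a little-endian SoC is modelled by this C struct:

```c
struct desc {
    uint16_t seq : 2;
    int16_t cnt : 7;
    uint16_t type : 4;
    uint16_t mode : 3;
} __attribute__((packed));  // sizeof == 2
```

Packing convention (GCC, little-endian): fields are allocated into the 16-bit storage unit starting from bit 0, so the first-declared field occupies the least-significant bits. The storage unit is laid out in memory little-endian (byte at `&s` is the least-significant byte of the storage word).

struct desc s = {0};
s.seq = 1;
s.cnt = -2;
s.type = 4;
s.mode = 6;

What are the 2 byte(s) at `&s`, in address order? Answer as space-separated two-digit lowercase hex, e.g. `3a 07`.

f9 c9

seq (2b) val=1 bits=0x1 at bit 0: 0x0001
cnt (7b) val=-2 bits=0x7e at bit 2: 0x01f9
type (4b) val=4 bits=0x4 at bit 9: 0x09f9
mode (3b) val=6 bits=0x6 at bit 13: 0xc9f9
word = 0xc9f9 → little-endian bytes:
  [0]=0xf9  [1]=0xc9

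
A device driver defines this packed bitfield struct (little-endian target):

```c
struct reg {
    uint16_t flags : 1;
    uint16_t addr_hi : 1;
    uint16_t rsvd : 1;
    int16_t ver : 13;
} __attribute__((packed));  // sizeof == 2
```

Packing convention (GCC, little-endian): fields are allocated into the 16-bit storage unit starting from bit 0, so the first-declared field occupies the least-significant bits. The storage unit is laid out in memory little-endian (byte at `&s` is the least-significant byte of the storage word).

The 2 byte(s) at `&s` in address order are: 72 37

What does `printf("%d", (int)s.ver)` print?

1774

[0]=0x72 [1]=0x37 (little-endian) → word 0x3772
flags:1 @ bit 0 → (0x3772>>0)&0x1 = 0x0
addr_hi:1 @ bit 1 → (0x3772>>1)&0x1 = 0x1
rsvd:1 @ bit 2 → (0x3772>>2)&0x1 = 0x0
ver:13 @ bit 3 → (0x3772>>3)&0x1fff = 0x6ee  ←
ver signed 13b, MSB=0: value = 1774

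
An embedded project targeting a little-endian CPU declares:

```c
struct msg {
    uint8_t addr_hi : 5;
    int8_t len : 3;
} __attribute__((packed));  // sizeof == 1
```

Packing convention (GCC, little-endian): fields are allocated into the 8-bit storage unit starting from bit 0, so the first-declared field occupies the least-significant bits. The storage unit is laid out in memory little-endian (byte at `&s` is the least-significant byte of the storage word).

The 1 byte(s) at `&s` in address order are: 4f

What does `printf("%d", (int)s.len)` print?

[0]=0x4f (little-endian) → word 0x4f
addr_hi [0+:5] = (word>>0) & 0x1f = 15
len [5+:3] = (word>>5) & 0x7 = 2  ←
len signed 3b, MSB=0: value = 2

2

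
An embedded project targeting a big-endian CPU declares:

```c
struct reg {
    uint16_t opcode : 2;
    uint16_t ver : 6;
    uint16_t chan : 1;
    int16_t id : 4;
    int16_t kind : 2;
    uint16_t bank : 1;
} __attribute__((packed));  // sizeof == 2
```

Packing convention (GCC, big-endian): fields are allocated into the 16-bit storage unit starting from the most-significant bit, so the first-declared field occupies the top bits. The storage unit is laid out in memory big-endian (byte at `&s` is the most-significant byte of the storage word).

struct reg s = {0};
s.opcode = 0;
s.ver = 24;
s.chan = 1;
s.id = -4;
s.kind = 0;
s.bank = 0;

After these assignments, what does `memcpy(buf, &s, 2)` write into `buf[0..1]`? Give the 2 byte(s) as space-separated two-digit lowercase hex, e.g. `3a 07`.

opcode (2b) val=0 bits=0x0 at bit 14: 0x0000
ver (6b) val=24 bits=0x18 at bit 8: 0x1800
chan (1b) val=1 bits=0x1 at bit 7: 0x1880
id (4b) val=-4 bits=0xc at bit 3: 0x18e0
kind (2b) val=0 bits=0x0 at bit 1: 0x18e0
bank (1b) val=0 bits=0x0 at bit 0: 0x18e0
word = 0x18e0 → big-endian bytes:
  [0]=0x18  [1]=0xe0

18 e0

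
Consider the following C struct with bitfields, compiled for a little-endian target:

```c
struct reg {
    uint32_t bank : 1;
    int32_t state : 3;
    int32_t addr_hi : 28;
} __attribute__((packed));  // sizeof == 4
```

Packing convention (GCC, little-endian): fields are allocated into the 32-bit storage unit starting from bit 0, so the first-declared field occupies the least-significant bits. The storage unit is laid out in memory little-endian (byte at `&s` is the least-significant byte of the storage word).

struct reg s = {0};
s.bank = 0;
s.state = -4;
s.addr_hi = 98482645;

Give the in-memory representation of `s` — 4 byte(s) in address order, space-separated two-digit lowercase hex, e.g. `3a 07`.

bank:1 = 0 → 0x0 << 0 → word 0x00000000
state:3 = -4 → 0x4 << 1 → word 0x00000008
addr_hi:28 = 98482645 → 0x5deb9d5 << 4 → word 0x5deb9d58
word = 0x5deb9d58 → little-endian bytes:
  [0]=0x58  [1]=0x9d  [2]=0xeb  [3]=0x5d

58 9d eb 5d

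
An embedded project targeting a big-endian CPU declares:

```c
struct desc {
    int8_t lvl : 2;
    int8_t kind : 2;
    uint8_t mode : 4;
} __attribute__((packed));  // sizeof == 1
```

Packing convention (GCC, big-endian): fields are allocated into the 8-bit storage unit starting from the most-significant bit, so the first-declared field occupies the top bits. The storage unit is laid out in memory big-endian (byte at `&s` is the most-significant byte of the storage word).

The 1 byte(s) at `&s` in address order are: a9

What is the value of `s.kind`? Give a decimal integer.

-2

[0]=0xa9 (big-endian) → word 0xa9
lvl:2 @ bit 6 → (0xa9>>6)&0x3 = 0x2
kind:2 @ bit 4 → (0xa9>>4)&0x3 = 0x2  ←
mode:4 @ bit 0 → (0xa9>>0)&0xf = 0x9
kind signed 2b, MSB=1: 2 - 4 = -2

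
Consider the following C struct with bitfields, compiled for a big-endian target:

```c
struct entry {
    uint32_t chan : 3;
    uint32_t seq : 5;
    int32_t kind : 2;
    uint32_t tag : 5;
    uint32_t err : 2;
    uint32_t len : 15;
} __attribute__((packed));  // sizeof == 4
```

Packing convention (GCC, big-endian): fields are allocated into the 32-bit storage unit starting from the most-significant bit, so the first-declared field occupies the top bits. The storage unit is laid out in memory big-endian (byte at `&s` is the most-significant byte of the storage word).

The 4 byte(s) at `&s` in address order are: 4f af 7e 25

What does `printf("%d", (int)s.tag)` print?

[0]=0x4f [1]=0xaf [2]=0x7e [3]=0x25 (big-endian) → word 0x4faf7e25
chan:3 @ bit 29 → (0x4faf7e25>>29)&0x7 = 0x2
seq:5 @ bit 24 → (0x4faf7e25>>24)&0x1f = 0xf
kind:2 @ bit 22 → (0x4faf7e25>>22)&0x3 = 0x2
tag:5 @ bit 17 → (0x4faf7e25>>17)&0x1f = 0x17  ←
err:2 @ bit 15 → (0x4faf7e25>>15)&0x3 = 0x2
len:15 @ bit 0 → (0x4faf7e25>>0)&0x7fff = 0x7e25

23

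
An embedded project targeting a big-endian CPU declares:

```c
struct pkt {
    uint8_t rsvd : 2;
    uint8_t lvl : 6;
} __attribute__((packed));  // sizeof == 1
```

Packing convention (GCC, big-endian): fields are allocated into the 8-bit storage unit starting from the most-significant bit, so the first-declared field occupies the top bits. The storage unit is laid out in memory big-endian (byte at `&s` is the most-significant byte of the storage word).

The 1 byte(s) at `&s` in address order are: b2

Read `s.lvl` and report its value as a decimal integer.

[0]=0xb2 (big-endian) → word 0xb2
rsvd:2 @ bit 6 → (0xb2>>6)&0x3 = 0x2
lvl:6 @ bit 0 → (0xb2>>0)&0x3f = 0x32  ←

50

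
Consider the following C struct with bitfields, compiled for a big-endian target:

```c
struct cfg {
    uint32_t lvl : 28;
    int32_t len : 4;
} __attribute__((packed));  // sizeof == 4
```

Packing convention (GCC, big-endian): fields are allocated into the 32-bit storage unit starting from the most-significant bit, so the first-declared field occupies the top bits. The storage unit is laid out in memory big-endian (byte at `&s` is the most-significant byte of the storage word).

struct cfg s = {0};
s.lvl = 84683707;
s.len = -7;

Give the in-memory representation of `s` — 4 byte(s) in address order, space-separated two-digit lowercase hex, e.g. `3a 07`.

lvl (28b) val=84683707 bits=0x50c2bbb at bit 4: 0x50c2bbb0
len (4b) val=-7 bits=0x9 at bit 0: 0x50c2bbb9
word = 0x50c2bbb9 → big-endian bytes:
  [0]=0x50  [1]=0xc2  [2]=0xbb  [3]=0xb9

50 c2 bb b9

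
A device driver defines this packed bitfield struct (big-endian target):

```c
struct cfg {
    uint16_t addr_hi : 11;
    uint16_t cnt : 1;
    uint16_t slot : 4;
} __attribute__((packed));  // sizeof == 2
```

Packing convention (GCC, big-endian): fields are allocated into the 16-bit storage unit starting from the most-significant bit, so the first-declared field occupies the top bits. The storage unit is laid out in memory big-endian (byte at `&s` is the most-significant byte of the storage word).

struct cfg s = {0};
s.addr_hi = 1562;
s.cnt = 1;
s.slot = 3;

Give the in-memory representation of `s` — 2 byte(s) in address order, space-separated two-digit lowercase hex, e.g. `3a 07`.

c3 53

[5+:11] addr_hi=1562 & 0x7ff = 0x61a; word=0xc340
[4+:1] cnt=1 & 0x1 = 0x1; word=0xc350
[0+:4] slot=3 & 0xf = 0x3; word=0xc353
word = 0xc353 → big-endian bytes:
  [0]=0xc3  [1]=0x53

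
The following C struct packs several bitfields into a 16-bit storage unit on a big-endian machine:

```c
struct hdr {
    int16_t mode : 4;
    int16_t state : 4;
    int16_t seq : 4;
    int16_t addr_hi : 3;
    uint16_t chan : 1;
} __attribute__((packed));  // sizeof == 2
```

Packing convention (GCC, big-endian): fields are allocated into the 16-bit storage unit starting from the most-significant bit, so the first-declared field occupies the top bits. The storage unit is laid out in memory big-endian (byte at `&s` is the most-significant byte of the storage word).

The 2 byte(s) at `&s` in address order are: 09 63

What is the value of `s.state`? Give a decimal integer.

[0]=0x09 [1]=0x63 (big-endian) → word 0x0963
mode [12+:4] = (word>>12) & 0xf = 0
state [8+:4] = (word>>8) & 0xf = 9  ←
seq [4+:4] = (word>>4) & 0xf = 6
addr_hi [1+:3] = (word>>1) & 0x7 = 1
chan [0+:1] = (word>>0) & 0x1 = 1
state signed 4b, MSB=1: 9 - 16 = -7

-7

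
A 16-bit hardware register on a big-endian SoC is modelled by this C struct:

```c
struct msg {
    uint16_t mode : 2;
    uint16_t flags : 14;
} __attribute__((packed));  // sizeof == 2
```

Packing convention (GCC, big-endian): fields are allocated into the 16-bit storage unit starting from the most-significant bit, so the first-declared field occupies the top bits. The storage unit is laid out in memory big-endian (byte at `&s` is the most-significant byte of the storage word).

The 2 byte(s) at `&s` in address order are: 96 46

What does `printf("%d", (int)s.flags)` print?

5702

[0]=0x96 [1]=0x46 (big-endian) → word 0x9646
mode [14+:2] = (word>>14) & 0x3 = 2
flags [0+:14] = (word>>0) & 0x3fff = 5702  ←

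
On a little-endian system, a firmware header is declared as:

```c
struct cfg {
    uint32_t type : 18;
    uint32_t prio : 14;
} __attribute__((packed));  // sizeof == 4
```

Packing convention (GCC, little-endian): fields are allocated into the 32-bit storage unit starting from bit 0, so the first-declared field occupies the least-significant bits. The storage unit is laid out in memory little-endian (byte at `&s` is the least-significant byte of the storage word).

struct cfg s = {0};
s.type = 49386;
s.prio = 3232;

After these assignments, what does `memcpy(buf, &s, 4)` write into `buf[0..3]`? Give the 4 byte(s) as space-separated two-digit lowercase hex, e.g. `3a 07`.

ea c0 80 32

type:18 = 49386 → 0xc0ea << 0 → word 0x0000c0ea
prio:14 = 3232 → 0xca0 << 18 → word 0x3280c0ea
word = 0x3280c0ea → little-endian bytes:
  [0]=0xea  [1]=0xc0  [2]=0x80  [3]=0x32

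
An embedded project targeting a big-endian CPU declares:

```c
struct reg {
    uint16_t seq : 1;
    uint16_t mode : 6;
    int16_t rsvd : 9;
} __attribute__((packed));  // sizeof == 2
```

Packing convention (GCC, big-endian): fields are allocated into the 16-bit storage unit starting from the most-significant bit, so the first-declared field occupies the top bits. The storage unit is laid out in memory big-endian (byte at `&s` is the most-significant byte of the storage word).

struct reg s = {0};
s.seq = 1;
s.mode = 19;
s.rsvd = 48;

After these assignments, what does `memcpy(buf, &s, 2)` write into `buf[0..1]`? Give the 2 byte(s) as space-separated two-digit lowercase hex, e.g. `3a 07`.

seq:1 = 1 → 0x1 << 15 → word 0x8000
mode:6 = 19 → 0x13 << 9 → word 0xa600
rsvd:9 = 48 → 0x30 << 0 → word 0xa630
word = 0xa630 → big-endian bytes:
  [0]=0xa6  [1]=0x30

a6 30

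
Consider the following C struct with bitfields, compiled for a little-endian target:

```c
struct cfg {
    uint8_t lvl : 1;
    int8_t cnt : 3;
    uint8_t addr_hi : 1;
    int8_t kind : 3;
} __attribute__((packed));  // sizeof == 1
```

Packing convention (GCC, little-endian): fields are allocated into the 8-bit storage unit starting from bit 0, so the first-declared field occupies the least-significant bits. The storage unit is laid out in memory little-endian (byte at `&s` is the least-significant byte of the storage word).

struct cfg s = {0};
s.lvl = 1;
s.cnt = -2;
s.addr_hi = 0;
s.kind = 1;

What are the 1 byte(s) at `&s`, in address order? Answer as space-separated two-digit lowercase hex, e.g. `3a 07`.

lvl (1b) val=1 bits=0x1 at bit 0: 0x01
cnt (3b) val=-2 bits=0x6 at bit 1: 0x0d
addr_hi (1b) val=0 bits=0x0 at bit 4: 0x0d
kind (3b) val=1 bits=0x1 at bit 5: 0x2d
word = 0x2d → little-endian bytes:
  [0]=0x2d

2d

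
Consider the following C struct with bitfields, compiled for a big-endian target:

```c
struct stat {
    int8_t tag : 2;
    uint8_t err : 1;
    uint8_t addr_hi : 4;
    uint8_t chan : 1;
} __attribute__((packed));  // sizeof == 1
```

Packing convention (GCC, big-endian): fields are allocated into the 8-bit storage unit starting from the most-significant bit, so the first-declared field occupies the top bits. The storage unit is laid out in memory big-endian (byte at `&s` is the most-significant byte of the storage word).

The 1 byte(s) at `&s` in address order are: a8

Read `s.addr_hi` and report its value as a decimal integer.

[0]=0xa8 (big-endian) → word 0xa8
tag [6+:2] = (word>>6) & 0x3 = 2
err [5+:1] = (word>>5) & 0x1 = 1
addr_hi [1+:4] = (word>>1) & 0xf = 4  ←
chan [0+:1] = (word>>0) & 0x1 = 0

4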